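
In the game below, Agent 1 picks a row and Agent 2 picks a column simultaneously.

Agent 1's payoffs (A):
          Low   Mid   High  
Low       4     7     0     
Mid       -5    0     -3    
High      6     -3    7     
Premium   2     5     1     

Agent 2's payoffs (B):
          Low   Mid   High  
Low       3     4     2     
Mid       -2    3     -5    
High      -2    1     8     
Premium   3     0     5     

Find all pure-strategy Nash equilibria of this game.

(Low, Mid) and (High, High)

A profile is a Nash equilibrium when each player is best-responding to the other.
Agent 1's best responses — vs Low: High (payoff 6); vs Mid: Low (payoff 7); vs High: High (payoff 7).
Agent 2's best responses — vs Low: Mid (payoff 4); vs Mid: Mid (payoff 3); vs High: High (payoff 8); vs Premium: High (payoff 5).
Mutual best responses occur at (Low, Mid) and (High, High); at each, neither player gains by switching.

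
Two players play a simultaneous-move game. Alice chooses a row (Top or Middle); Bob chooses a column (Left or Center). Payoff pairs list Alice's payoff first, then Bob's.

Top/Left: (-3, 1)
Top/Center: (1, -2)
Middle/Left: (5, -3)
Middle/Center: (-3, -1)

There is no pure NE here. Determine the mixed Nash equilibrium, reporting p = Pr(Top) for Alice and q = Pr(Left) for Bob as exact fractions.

In a mixed NE each player is indifferent between their pure strategies, so the opponent's mix sets the indifference.
Bob indifferent between Left and Center: p·1 + (1−p)·(-3) = p·(-2) + (1−p)·(-1) ⟹ (-3) + 4p = (-1) + (-1)p ⟹ p = 2/5.
Alice indifferent between Top and Middle: q·(-3) + (1−q)·1 = q·5 + (1−q)·(-3) ⟹ 1 + (-4)q = (-3) + 8q ⟹ q = 1/3.

p = 2/5, q = 1/3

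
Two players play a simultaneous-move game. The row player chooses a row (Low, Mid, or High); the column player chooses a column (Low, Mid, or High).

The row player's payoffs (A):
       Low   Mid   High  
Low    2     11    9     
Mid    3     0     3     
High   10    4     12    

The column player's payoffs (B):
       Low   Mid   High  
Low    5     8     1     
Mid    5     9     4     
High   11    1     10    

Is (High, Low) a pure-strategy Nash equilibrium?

Yes

Holding the column player at Low: the row player gets 10 from High, versus 2 from Low, 3 from Mid. No profitable deviation for the row player.
Holding the row player at High: the column player gets 11 from Low, versus 1 from Mid, 10 from High. No profitable deviation for the column player either.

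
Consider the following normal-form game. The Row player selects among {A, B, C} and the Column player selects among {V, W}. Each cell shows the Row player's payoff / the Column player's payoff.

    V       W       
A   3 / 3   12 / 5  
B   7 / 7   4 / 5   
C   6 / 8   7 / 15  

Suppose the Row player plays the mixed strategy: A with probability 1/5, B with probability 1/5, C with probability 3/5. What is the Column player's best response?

W

Compute the Column player's expected payoff from each pure strategy against the given mix.
V: (1/5)·3 + (1/5)·7 + (3/5)·8 = 34/5
W: (1/5)·5 + (1/5)·5 + (3/5)·15 = 11
Highest expected payoff is 11, from W.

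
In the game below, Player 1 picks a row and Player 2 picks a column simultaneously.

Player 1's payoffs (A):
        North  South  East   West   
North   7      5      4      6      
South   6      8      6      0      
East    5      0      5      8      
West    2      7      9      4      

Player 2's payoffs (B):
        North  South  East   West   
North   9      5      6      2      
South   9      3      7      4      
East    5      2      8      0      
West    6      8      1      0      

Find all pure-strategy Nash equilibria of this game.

(North, North)

Check mutual best responses: a cell is a NE iff neither player can gain by unilaterally deviating.
Player 1's best responses — vs North: North (payoff 7); vs South: South (payoff 8); vs East: West (payoff 9); vs West: East (payoff 8).
Player 2's best responses — vs North: North (payoff 9); vs South: North (payoff 9); vs East: East (payoff 8); vs West: South (payoff 8).
The only mutual best response is (North, North); neither player gains by switching there.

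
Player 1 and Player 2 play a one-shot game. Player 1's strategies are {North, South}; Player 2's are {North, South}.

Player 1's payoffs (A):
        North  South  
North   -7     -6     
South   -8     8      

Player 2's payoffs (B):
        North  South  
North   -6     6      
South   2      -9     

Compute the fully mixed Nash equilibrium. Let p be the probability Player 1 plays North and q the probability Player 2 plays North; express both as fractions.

p = 11/23, q = 14/15

In a mixed NE each player is indifferent between their pure strategies, so the opponent's mix sets the indifference.
Player 2 indifferent between North and South: p·(-6) + (1−p)·2 = p·6 + (1−p)·(-9) ⟹ 2 + (-8)p = (-9) + 15p ⟹ p = 11/23.
Player 1 indifferent between North and South: q·(-7) + (1−q)·(-6) = q·(-8) + (1−q)·8 ⟹ (-6) + (-1)q = 8 + (-16)q ⟹ q = 14/15.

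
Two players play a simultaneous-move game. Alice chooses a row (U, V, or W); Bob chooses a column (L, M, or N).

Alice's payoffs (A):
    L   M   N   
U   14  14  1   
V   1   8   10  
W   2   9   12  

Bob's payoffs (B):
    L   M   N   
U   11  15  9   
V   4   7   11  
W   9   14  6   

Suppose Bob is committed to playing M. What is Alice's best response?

U

With Bob fixed at M, Alice's payoffs are: U → 14, V → 8, W → 9.
The maximum is 14, achieved by U.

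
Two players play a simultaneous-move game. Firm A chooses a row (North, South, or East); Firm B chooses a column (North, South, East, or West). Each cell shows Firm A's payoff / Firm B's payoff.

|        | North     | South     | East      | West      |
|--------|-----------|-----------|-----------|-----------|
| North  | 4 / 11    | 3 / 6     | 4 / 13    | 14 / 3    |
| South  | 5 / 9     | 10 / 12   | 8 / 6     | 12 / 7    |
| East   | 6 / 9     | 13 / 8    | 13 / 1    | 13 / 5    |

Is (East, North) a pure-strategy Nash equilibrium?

Holding Firm B at North: Firm A gets 6 from East, versus 4 from North, 5 from South. No profitable deviation for Firm A.
Holding Firm A at East: Firm B gets 9 from North, versus 8 from South, 1 from East, 5 from West. No profitable deviation for Firm B either.

Yes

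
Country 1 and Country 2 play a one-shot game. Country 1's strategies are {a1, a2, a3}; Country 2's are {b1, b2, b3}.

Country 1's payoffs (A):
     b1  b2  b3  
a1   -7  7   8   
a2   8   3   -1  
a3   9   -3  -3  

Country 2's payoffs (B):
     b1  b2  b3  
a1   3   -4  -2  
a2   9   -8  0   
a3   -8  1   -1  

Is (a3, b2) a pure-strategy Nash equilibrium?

No

Holding Country 2 at b2: Country 1 gets -3 from a3 but could get 7 by switching to a1. Country 1 has a profitable deviation.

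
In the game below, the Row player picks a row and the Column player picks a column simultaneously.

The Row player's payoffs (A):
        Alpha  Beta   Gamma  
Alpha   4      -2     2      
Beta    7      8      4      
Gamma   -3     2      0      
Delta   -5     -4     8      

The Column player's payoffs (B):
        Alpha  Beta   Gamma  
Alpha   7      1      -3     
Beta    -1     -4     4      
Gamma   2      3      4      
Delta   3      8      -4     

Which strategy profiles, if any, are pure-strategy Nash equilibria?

There is no pure-strategy Nash equilibrium

Find each player's best response to every opponent strategy; NE are the intersections.
The Row player's best responses — vs Alpha: Beta (payoff 7); vs Beta: Beta (payoff 8); vs Gamma: Delta (payoff 8).
The Column player's best responses — vs Alpha: Alpha (payoff 7); vs Beta: Gamma (payoff 4); vs Gamma: Gamma (payoff 4); vs Delta: Beta (payoff 8).
No cell has both players best-responding. For instance, the Row player's best reply to Alpha is Beta, but against Beta the Column player prefers Gamma over Alpha.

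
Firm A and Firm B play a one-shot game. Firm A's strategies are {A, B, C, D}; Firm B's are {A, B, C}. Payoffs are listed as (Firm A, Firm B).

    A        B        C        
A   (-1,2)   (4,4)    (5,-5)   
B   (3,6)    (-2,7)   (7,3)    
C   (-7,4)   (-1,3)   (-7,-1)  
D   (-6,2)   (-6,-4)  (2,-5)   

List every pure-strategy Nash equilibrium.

(A, B)

Find each player's best response to every opponent strategy; NE are the intersections.
Firm A's best responses — vs A: B (payoff 3); vs B: A (payoff 4); vs C: B (payoff 7).
Firm B's best responses — vs A: B (payoff 4); vs B: B (payoff 7); vs C: A (payoff 4); vs D: A (payoff 2).
The only mutual best response is (A, B); neither player gains by switching there.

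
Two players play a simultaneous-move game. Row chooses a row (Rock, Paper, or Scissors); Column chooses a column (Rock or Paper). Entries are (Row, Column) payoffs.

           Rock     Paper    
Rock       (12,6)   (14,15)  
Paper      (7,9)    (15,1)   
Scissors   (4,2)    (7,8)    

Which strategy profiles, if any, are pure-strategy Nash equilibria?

Find each player's best response to every opponent strategy; NE are the intersections.
Row's best responses — vs Rock: Rock (payoff 12); vs Paper: Paper (payoff 15).
Column's best responses — vs Rock: Paper (payoff 15); vs Paper: Rock (payoff 9); vs Scissors: Paper (payoff 8).
No cell has both players best-responding. For instance, Row's best reply to Rock is Rock, but against Rock Column prefers Paper over Rock.

No pure-strategy Nash equilibrium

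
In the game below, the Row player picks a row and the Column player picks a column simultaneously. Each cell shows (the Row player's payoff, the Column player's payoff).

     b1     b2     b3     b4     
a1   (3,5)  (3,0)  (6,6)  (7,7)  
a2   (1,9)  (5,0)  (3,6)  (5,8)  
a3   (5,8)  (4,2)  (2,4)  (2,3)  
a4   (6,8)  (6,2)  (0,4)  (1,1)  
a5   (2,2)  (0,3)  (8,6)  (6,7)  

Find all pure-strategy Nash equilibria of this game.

(a1, b4) and (a4, b1)

Find each player's best response to every opponent strategy; NE are the intersections.
The Row player's best responses — vs b1: a4 (payoff 6); vs b2: a4 (payoff 6); vs b3: a5 (payoff 8); vs b4: a1 (payoff 7).
The Column player's best responses — vs a1: b4 (payoff 7); vs a2: b1 (payoff 9); vs a3: b1 (payoff 8); vs a4: b1 (payoff 8); vs a5: b4 (payoff 7).
Mutual best responses occur at (a1, b4) and (a4, b1); at each, neither player gains by switching.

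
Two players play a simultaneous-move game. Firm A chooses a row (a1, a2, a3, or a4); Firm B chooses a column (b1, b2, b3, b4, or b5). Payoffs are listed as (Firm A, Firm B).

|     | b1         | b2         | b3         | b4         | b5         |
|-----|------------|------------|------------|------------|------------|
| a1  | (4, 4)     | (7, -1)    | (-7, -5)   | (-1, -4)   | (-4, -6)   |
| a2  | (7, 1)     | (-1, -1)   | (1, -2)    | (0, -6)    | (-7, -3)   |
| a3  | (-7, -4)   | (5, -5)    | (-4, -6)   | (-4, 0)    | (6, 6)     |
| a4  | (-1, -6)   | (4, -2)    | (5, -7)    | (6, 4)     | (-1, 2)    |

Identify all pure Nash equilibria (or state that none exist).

A profile is a Nash equilibrium when each player is best-responding to the other.
Firm A's best responses — vs b1: a2 (payoff 7); vs b2: a1 (payoff 7); vs b3: a4 (payoff 5); vs b4: a4 (payoff 6); vs b5: a3 (payoff 6).
Firm B's best responses — vs a1: b1 (payoff 4); vs a2: b1 (payoff 1); vs a3: b5 (payoff 6); vs a4: b4 (payoff 4).
Mutual best responses occur at (a2, b1), (a3, b5), and (a4, b4); at each, neither player gains by switching.

(a2, b1), (a3, b5), and (a4, b4)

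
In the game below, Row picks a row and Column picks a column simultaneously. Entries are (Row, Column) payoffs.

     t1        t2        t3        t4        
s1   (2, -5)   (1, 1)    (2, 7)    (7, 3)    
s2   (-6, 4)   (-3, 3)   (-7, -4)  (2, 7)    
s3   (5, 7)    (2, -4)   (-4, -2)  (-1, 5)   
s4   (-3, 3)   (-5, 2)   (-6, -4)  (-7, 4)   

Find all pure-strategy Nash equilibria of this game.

Check mutual best responses: a cell is a NE iff neither player can gain by unilaterally deviating.
Row's best responses — vs t1: s3 (payoff 5); vs t2: s3 (payoff 2); vs t3: s1 (payoff 2); vs t4: s1 (payoff 7).
Column's best responses — vs s1: t3 (payoff 7); vs s2: t4 (payoff 7); vs s3: t1 (payoff 7); vs s4: t4 (payoff 4).
Mutual best responses occur at (s1, t3) and (s3, t1); at each, neither player gains by switching.

(s1, t3) and (s3, t1)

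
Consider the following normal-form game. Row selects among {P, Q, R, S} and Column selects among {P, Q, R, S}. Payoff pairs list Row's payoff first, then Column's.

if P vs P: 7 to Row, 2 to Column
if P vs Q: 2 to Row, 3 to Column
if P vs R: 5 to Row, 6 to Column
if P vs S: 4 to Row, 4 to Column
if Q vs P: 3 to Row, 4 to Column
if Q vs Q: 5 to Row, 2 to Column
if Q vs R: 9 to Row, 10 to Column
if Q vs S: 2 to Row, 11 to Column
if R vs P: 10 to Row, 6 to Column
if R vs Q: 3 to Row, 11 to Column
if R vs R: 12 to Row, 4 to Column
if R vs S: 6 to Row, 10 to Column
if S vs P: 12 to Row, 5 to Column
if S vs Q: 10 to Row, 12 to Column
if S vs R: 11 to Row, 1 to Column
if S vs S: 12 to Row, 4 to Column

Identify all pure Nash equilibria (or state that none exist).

(S, Q)

Find each player's best response to every opponent strategy; NE are the intersections.
Row's best responses — vs P: S (payoff 12); vs Q: S (payoff 10); vs R: R (payoff 12); vs S: S (payoff 12).
Column's best responses — vs P: R (payoff 6); vs Q: S (payoff 11); vs R: Q (payoff 11); vs S: Q (payoff 12).
The only mutual best response is (S, Q); neither player gains by switching there.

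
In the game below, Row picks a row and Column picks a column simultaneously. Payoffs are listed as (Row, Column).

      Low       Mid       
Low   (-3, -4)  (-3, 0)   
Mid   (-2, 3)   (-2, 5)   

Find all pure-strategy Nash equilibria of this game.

(Mid, Mid)

Find each player's best response to every opponent strategy; NE are the intersections.
Row's best responses — vs Low: Mid (payoff -2); vs Mid: Mid (payoff -2).
Column's best responses — vs Low: Mid (payoff 0); vs Mid: Mid (payoff 5).
The only mutual best response is (Mid, Mid); neither player gains by switching there.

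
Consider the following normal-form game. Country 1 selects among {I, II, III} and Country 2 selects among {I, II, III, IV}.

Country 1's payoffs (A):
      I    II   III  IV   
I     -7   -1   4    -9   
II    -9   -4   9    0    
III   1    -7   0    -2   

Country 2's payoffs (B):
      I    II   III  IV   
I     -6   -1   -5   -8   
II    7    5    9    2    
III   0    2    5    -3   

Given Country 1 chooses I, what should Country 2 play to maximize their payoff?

II

With Country 1 fixed at I, Country 2's payoffs are: I → -6, II → -1, III → -5, IV → -8.
The maximum is -1, achieved by II.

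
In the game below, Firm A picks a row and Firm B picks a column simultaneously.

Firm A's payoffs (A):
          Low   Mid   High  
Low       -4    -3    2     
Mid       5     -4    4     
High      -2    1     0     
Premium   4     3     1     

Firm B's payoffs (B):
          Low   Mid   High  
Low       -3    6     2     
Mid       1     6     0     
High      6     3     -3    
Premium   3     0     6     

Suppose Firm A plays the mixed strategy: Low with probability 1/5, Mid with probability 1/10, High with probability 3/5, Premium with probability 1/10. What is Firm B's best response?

Compute Firm B's expected payoff from each pure strategy against the given mix.
Low: (1/5)·(-3) + (1/10)·1 + (3/5)·6 + (1/10)·3 = 17/5
Mid: (1/5)·6 + (1/10)·6 + (3/5)·3 + (1/10)·0 = 18/5
High: (1/5)·2 + (1/10)·0 + (3/5)·(-3) + (1/10)·6 = -4/5
Highest expected payoff is 18/5, from Mid.

Mid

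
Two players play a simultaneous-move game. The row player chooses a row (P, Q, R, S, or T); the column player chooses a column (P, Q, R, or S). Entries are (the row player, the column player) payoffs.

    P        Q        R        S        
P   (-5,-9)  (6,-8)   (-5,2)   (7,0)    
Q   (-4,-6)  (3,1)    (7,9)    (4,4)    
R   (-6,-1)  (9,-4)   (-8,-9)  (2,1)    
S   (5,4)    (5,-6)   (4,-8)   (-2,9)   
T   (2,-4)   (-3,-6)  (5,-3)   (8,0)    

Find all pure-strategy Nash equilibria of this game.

(Q, R) and (T, S)

A profile is a Nash equilibrium when each player is best-responding to the other.
The row player's best responses — vs P: S (payoff 5); vs Q: R (payoff 9); vs R: Q (payoff 7); vs S: T (payoff 8).
The column player's best responses — vs P: R (payoff 2); vs Q: R (payoff 9); vs R: S (payoff 1); vs S: S (payoff 9); vs T: S (payoff 0).
Mutual best responses occur at (Q, R) and (T, S); at each, neither player gains by switching.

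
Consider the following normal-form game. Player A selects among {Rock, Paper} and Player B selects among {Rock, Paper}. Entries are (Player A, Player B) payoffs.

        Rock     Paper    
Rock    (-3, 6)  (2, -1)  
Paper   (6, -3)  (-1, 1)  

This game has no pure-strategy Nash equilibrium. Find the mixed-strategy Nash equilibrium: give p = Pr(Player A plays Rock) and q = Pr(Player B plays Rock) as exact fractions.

Each player's mixing probability is pinned down by making the *other* player indifferent.
Player B indifferent between Rock and Paper: p·6 + (1−p)·(-3) = p·(-1) + (1−p)·1 ⟹ (-3) + 9p = 1 + (-2)p ⟹ p = 4/11.
Player A indifferent between Rock and Paper: q·(-3) + (1−q)·2 = q·6 + (1−q)·(-1) ⟹ 2 + (-5)q = (-1) + 7q ⟹ q = 1/4.

p = 4/11, q = 1/4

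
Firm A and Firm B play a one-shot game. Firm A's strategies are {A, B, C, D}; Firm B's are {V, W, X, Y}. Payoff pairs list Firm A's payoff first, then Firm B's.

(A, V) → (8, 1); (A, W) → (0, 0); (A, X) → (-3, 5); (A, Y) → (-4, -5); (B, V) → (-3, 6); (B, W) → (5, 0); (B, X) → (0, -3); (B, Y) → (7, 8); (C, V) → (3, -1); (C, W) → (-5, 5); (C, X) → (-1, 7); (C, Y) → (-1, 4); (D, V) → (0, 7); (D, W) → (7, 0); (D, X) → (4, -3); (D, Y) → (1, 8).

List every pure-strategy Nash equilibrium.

(B, Y)

Find each player's best response to every opponent strategy; NE are the intersections.
Firm A's best responses — vs V: A (payoff 8); vs W: D (payoff 7); vs X: D (payoff 4); vs Y: B (payoff 7).
Firm B's best responses — vs A: X (payoff 5); vs B: Y (payoff 8); vs C: X (payoff 7); vs D: Y (payoff 8).
The only mutual best response is (B, Y); neither player gains by switching there.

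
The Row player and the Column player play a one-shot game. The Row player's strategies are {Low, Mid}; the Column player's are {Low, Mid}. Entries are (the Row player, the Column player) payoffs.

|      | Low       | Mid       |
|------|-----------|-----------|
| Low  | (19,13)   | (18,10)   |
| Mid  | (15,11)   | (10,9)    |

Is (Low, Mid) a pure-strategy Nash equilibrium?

Holding the Column player at Mid: the Row player gets 18 from Low, versus 10 from Mid. No profitable deviation for the Row player.
Holding the Row player at Low: the Column player gets 10 from Mid but could get 13 by switching to Low. The Column player has a profitable deviation.

No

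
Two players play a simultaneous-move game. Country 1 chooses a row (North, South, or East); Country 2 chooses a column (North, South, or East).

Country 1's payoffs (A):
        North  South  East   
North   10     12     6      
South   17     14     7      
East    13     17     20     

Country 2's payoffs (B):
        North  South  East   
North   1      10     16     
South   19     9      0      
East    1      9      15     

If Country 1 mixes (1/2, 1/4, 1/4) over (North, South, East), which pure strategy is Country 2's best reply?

East

Country 2's best reply maximizes expected payoff against the mix.
North: (1/2)·1 + (1/4)·19 + (1/4)·1 = 11/2
South: (1/2)·10 + (1/4)·9 + (1/4)·9 = 19/2
East: (1/2)·16 + (1/4)·0 + (1/4)·15 = 47/4
Highest expected payoff is 47/4, from East.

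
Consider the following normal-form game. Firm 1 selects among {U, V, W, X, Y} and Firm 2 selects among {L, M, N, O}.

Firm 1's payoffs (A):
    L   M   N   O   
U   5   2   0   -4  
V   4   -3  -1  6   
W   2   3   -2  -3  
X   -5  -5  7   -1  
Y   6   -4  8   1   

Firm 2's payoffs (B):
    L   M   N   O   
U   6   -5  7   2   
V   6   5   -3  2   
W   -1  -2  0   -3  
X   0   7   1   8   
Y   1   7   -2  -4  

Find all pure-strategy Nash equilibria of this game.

No pure-strategy Nash equilibrium

Check mutual best responses: a cell is a NE iff neither player can gain by unilaterally deviating.
Firm 1's best responses — vs L: Y (payoff 6); vs M: W (payoff 3); vs N: Y (payoff 8); vs O: V (payoff 6).
Firm 2's best responses — vs U: N (payoff 7); vs V: L (payoff 6); vs W: N (payoff 0); vs X: O (payoff 8); vs Y: M (payoff 7).
No cell has both players best-responding. For instance, Firm 1's best reply to L is Y, but against Y Firm 2 prefers M over L.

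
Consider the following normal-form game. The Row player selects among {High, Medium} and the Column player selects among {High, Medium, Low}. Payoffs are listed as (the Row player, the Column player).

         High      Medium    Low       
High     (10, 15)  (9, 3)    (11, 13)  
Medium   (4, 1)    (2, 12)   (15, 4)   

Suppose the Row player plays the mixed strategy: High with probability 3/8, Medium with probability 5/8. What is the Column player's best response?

Compute the Column player's expected payoff from each pure strategy against the given mix.
High: (3/8)·15 + (5/8)·1 = 25/4
Medium: (3/8)·3 + (5/8)·12 = 69/8
Low: (3/8)·13 + (5/8)·4 = 59/8
Highest expected payoff is 69/8, from Medium.

Medium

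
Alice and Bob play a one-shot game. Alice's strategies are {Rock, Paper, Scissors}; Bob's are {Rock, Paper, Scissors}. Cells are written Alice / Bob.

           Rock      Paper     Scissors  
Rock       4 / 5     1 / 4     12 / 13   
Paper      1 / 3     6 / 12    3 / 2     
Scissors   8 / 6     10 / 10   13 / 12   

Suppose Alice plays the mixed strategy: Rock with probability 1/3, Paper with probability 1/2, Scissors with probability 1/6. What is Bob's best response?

Compute Bob's expected payoff from each pure strategy against the given mix.
Rock: (1/3)·5 + (1/2)·3 + (1/6)·6 = 25/6
Paper: (1/3)·4 + (1/2)·12 + (1/6)·10 = 9
Scissors: (1/3)·13 + (1/2)·2 + (1/6)·12 = 22/3
Highest expected payoff is 9, from Paper.

Paper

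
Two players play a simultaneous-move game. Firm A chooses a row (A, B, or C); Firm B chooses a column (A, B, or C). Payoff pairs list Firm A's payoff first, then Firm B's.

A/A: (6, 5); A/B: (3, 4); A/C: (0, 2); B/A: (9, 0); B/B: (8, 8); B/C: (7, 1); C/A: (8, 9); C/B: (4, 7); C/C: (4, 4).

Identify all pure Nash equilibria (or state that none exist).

Find each player's best response to every opponent strategy; NE are the intersections.
Firm A's best responses — vs A: B (payoff 9); vs B: B (payoff 8); vs C: B (payoff 7).
Firm B's best responses — vs A: A (payoff 5); vs B: B (payoff 8); vs C: A (payoff 9).
The only mutual best response is (B, B); neither player gains by switching there.

(B, B)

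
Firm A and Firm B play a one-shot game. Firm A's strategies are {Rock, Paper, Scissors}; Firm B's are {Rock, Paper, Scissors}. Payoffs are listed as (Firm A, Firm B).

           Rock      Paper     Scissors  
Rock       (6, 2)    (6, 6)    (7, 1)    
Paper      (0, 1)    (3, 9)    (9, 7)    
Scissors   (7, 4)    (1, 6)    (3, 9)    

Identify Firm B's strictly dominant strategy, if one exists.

Check whether one of Firm B's strategies beats all alternatives regardless of what the opponent does.
Rock is not dominant: against Rock, Paper gives 6 > 2.
Paper is not dominant: against Scissors, Scissors gives 9 > 6.
Scissors is not dominant: against Rock, Rock gives 2 > 1.
No single strategy is best against every opponent action.

No strictly dominant strategy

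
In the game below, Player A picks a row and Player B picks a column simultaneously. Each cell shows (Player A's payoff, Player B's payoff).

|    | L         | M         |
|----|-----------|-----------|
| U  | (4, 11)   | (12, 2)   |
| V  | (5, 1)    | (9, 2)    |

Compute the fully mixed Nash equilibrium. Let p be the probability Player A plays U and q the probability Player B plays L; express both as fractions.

Each player's mixing probability is pinned down by making the *other* player indifferent.
Player B indifferent between L and M: p·11 + (1−p)·1 = p·2 + (1−p)·2 ⟹ 1 + 10p = 2 + 0p ⟹ p = 1/10.
Player A indifferent between U and V: q·4 + (1−q)·12 = q·5 + (1−q)·9 ⟹ 12 + (-8)q = 9 + (-4)q ⟹ q = 3/4.

p = 1/10, q = 3/4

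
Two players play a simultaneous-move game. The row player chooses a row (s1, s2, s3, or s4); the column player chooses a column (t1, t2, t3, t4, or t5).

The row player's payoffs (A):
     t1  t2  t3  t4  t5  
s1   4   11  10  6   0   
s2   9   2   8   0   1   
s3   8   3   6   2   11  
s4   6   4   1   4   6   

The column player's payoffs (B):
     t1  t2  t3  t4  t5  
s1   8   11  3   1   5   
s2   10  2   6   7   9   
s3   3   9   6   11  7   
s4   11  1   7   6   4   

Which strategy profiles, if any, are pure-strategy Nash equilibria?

Find each player's best response to every opponent strategy; NE are the intersections.
The row player's best responses — vs t1: s2 (payoff 9); vs t2: s1 (payoff 11); vs t3: s1 (payoff 10); vs t4: s1 (payoff 6); vs t5: s3 (payoff 11).
The column player's best responses — vs s1: t2 (payoff 11); vs s2: t1 (payoff 10); vs s3: t4 (payoff 11); vs s4: t1 (payoff 11).
Mutual best responses occur at (s1, t2) and (s2, t1); at each, neither player gains by switching.

(s1, t2) and (s2, t1)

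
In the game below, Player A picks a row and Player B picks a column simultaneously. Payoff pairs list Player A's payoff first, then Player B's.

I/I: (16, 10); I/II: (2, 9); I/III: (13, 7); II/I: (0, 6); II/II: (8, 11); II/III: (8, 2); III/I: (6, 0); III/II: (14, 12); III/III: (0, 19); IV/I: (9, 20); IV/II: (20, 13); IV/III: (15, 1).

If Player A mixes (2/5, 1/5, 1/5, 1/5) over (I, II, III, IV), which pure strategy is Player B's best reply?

Compute Player B's expected payoff from each pure strategy against the given mix.
I: (2/5)·10 + (1/5)·6 + (1/5)·0 + (1/5)·20 = 46/5
II: (2/5)·9 + (1/5)·11 + (1/5)·12 + (1/5)·13 = 54/5
III: (2/5)·7 + (1/5)·2 + (1/5)·19 + (1/5)·1 = 36/5
Highest expected payoff is 54/5, from II.

II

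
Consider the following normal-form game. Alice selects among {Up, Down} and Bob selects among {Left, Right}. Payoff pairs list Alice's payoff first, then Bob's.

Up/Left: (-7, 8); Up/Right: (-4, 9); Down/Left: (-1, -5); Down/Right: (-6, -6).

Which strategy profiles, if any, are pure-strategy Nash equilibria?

A profile is a Nash equilibrium when each player is best-responding to the other.
Alice's best responses — vs Left: Down (payoff -1); vs Right: Up (payoff -4).
Bob's best responses — vs Up: Right (payoff 9); vs Down: Left (payoff -5).
Mutual best responses occur at (Up, Right) and (Down, Left); at each, neither player gains by switching.

(Up, Right) and (Down, Left)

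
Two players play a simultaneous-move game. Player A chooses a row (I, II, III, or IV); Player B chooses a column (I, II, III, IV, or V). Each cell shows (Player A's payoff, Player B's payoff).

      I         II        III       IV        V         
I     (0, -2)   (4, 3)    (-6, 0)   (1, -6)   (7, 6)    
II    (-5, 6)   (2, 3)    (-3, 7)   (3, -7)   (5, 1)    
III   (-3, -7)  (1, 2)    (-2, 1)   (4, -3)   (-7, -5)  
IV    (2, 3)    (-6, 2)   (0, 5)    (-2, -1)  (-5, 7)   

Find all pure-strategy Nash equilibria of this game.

Check mutual best responses: a cell is a NE iff neither player can gain by unilaterally deviating.
Player A's best responses — vs I: IV (payoff 2); vs II: I (payoff 4); vs III: IV (payoff 0); vs IV: III (payoff 4); vs V: I (payoff 7).
Player B's best responses — vs I: V (payoff 6); vs II: III (payoff 7); vs III: II (payoff 2); vs IV: V (payoff 7).
The only mutual best response is (I, V); neither player gains by switching there.

(I, V)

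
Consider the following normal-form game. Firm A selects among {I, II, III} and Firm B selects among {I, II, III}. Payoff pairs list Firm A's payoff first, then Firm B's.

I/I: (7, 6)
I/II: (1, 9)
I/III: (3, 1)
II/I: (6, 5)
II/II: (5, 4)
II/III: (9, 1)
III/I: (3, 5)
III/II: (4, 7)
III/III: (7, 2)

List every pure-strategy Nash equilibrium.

None

Check mutual best responses: a cell is a NE iff neither player can gain by unilaterally deviating.
Firm A's best responses — vs I: I (payoff 7); vs II: II (payoff 5); vs III: II (payoff 9).
Firm B's best responses — vs I: II (payoff 9); vs II: I (payoff 5); vs III: II (payoff 7).
No cell has both players best-responding. For instance, Firm A's best reply to II is II, but against II Firm B prefers I over II.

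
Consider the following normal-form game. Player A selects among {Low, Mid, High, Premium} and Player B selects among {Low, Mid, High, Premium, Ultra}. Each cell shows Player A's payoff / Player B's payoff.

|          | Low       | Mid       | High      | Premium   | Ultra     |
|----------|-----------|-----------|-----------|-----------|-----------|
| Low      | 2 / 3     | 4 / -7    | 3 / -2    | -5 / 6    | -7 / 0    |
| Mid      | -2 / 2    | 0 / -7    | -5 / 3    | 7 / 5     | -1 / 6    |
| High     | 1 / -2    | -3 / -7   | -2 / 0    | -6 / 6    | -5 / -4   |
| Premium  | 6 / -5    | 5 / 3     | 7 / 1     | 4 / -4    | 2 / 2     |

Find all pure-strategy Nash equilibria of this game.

(Premium, Mid)

Check mutual best responses: a cell is a NE iff neither player can gain by unilaterally deviating.
Player A's best responses — vs Low: Premium (payoff 6); vs Mid: Premium (payoff 5); vs High: Premium (payoff 7); vs Premium: Mid (payoff 7); vs Ultra: Premium (payoff 2).
Player B's best responses — vs Low: Premium (payoff 6); vs Mid: Ultra (payoff 6); vs High: Premium (payoff 6); vs Premium: Mid (payoff 3).
The only mutual best response is (Premium, Mid); neither player gains by switching there.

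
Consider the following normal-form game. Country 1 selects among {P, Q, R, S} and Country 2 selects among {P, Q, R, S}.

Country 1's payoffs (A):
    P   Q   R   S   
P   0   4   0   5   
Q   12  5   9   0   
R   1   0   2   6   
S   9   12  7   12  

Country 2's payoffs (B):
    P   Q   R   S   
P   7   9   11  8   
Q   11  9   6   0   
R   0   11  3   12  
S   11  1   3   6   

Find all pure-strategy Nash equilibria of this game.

(Q, P)

Find each player's best response to every opponent strategy; NE are the intersections.
Country 1's best responses — vs P: Q (payoff 12); vs Q: S (payoff 12); vs R: Q (payoff 9); vs S: S (payoff 12).
Country 2's best responses — vs P: R (payoff 11); vs Q: P (payoff 11); vs R: S (payoff 12); vs S: P (payoff 11).
The only mutual best response is (Q, P); neither player gains by switching there.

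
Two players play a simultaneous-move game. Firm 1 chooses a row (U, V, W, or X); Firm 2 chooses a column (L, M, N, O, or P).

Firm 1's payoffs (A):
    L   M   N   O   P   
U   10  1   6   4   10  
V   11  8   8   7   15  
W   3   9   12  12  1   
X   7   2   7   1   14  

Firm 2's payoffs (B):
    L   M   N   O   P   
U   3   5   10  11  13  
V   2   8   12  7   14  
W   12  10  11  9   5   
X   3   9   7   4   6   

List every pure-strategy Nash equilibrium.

(V, P)

A profile is a Nash equilibrium when each player is best-responding to the other.
Firm 1's best responses — vs L: V (payoff 11); vs M: W (payoff 9); vs N: W (payoff 12); vs O: W (payoff 12); vs P: V (payoff 15).
Firm 2's best responses — vs U: P (payoff 13); vs V: P (payoff 14); vs W: L (payoff 12); vs X: M (payoff 9).
The only mutual best response is (V, P); neither player gains by switching there.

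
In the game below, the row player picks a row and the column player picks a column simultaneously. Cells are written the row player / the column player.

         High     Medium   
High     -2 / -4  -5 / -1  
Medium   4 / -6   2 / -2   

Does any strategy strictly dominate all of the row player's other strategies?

A strategy is strictly dominant if it gives the row player a strictly higher payoff than every other strategy, against every choice by the opponent.
Medium strictly dominates: vs High: 4 > -2; vs Medium: 2 > -5.

Medium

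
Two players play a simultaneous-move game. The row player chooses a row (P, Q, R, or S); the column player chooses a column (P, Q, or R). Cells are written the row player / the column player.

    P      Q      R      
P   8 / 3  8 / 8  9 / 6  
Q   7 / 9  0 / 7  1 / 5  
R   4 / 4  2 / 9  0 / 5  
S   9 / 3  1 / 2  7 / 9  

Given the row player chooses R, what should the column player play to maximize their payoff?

With the row player fixed at R, the column player's payoffs are: P → 4, Q → 9, R → 5.
The maximum is 9, achieved by Q.

Q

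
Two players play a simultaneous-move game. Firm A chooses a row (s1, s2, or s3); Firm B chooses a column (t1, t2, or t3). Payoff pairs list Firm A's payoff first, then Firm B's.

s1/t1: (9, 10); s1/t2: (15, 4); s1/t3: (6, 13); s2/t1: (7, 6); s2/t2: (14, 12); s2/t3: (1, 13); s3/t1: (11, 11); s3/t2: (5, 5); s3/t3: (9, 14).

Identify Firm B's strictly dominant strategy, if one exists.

A strategy is strictly dominant if it gives Firm B a strictly higher payoff than every other strategy, against every choice by the opponent.
t3 strictly dominates: vs s1: 13 > each of {10, 4}; vs s2: 13 > each of {6, 12}; vs s3: 14 > each of {11, 5}.

t3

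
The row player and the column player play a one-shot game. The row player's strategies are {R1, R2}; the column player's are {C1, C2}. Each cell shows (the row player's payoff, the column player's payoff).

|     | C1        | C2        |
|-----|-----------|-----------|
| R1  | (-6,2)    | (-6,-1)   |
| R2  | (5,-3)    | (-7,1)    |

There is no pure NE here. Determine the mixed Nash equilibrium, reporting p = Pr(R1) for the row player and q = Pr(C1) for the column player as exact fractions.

In a mixed NE each player is indifferent between their pure strategies, so the opponent's mix sets the indifference.
The column player indifferent between C1 and C2: p·2 + (1−p)·(-3) = p·(-1) + (1−p)·1 ⟹ (-3) + 5p = 1 + (-2)p ⟹ p = 4/7.
The row player indifferent between R1 and R2: q·(-6) + (1−q)·(-6) = q·5 + (1−q)·(-7) ⟹ (-6) + 0q = (-7) + 12q ⟹ q = 1/12.

p = 4/7, q = 1/12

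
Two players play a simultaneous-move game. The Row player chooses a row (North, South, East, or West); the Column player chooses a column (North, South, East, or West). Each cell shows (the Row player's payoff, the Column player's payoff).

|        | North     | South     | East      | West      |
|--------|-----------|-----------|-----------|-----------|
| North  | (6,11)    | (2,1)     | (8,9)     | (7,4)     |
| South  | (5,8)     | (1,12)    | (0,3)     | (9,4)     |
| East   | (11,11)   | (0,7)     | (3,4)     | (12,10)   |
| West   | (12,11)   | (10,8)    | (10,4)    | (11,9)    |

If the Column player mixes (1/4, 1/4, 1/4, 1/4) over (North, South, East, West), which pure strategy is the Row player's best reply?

West

The Row player's best reply maximizes expected payoff against the mix.
North: (1/4)·6 + (1/4)·2 + (1/4)·8 + (1/4)·7 = 23/4
South: (1/4)·5 + (1/4)·1 + (1/4)·0 + (1/4)·9 = 15/4
East: (1/4)·11 + (1/4)·0 + (1/4)·3 + (1/4)·12 = 13/2
West: (1/4)·12 + (1/4)·10 + (1/4)·10 + (1/4)·11 = 43/4
Highest expected payoff is 43/4, from West.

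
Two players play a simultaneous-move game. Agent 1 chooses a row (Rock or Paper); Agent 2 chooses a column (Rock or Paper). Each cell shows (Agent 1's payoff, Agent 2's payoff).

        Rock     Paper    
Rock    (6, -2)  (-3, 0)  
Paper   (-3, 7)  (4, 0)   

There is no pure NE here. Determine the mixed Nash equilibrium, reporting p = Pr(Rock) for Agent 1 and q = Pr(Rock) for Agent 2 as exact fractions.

p = 7/9, q = 7/16

In a mixed NE each player is indifferent between their pure strategies, so the opponent's mix sets the indifference.
Agent 2 indifferent between Rock and Paper: p·(-2) + (1−p)·7 = p·0 + (1−p)·0 ⟹ 7 + (-9)p = 0 + 0p ⟹ p = 7/9.
Agent 1 indifferent between Rock and Paper: q·6 + (1−q)·(-3) = q·(-3) + (1−q)·4 ⟹ (-3) + 9q = 4 + (-7)q ⟹ q = 7/16.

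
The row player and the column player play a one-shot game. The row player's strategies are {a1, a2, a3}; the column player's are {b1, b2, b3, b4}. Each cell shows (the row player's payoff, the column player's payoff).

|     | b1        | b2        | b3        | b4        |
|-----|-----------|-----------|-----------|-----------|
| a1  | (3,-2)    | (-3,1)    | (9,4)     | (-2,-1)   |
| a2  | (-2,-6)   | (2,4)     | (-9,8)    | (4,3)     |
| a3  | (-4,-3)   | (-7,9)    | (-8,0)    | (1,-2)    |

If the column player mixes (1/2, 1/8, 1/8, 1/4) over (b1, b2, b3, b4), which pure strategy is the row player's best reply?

Compute the row player's expected payoff from each pure strategy against the given mix.
a1: (1/2)·3 + (1/8)·(-3) + (1/8)·9 + (1/4)·(-2) = 7/4
a2: (1/2)·(-2) + (1/8)·2 + (1/8)·(-9) + (1/4)·4 = -7/8
a3: (1/2)·(-4) + (1/8)·(-7) + (1/8)·(-8) + (1/4)·1 = -29/8
Highest expected payoff is 7/4, from a1.

a1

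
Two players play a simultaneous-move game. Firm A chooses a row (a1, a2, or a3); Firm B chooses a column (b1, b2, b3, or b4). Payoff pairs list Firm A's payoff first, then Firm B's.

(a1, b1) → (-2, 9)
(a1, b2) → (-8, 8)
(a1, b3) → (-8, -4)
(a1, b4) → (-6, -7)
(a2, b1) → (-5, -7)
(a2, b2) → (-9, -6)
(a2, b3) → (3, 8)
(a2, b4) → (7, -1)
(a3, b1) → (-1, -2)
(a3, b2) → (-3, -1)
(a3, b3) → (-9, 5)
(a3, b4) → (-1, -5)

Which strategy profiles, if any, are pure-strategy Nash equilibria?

Check mutual best responses: a cell is a NE iff neither player can gain by unilaterally deviating.
Firm A's best responses — vs b1: a3 (payoff -1); vs b2: a3 (payoff -3); vs b3: a2 (payoff 3); vs b4: a2 (payoff 7).
Firm B's best responses — vs a1: b1 (payoff 9); vs a2: b3 (payoff 8); vs a3: b3 (payoff 5).
The only mutual best response is (a2, b3); neither player gains by switching there.

(a2, b3)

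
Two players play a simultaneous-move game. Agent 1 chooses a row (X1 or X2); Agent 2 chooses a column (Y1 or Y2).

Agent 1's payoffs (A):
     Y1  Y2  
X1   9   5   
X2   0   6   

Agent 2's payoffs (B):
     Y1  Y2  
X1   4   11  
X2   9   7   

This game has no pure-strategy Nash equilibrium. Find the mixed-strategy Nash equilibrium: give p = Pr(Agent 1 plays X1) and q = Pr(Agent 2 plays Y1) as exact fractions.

Each player's mixing probability is pinned down by making the *other* player indifferent.
Agent 2 indifferent between Y1 and Y2: p·4 + (1−p)·9 = p·11 + (1−p)·7 ⟹ 9 + (-5)p = 7 + 4p ⟹ p = 2/9.
Agent 1 indifferent between X1 and X2: q·9 + (1−q)·5 = q·0 + (1−q)·6 ⟹ 5 + 4q = 6 + (-6)q ⟹ q = 1/10.

p = 2/9, q = 1/10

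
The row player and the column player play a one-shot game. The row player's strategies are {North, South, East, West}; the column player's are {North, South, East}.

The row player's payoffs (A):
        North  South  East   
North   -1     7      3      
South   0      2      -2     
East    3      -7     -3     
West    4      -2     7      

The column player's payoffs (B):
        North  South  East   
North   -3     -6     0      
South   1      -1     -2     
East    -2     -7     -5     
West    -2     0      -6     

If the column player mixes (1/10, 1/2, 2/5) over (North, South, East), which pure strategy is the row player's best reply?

Compute the row player's expected payoff from each pure strategy against the given mix.
North: (1/10)·(-1) + (1/2)·7 + (2/5)·3 = 23/5
South: (1/10)·0 + (1/2)·2 + (2/5)·(-2) = 1/5
East: (1/10)·3 + (1/2)·(-7) + (2/5)·(-3) = -22/5
West: (1/10)·4 + (1/2)·(-2) + (2/5)·7 = 11/5
Highest expected payoff is 23/5, from North.

North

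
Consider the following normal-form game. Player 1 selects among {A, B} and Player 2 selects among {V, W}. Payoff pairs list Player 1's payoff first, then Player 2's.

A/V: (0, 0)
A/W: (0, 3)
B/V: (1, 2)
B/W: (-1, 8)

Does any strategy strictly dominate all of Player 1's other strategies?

A strategy is strictly dominant if it gives Player 1 a strictly higher payoff than every other strategy, against every choice by the opponent.
A is not dominant: against V, B gives 1 > 0.
B is not dominant: against W, A gives 0 > -1.
No single strategy is best against every opponent action.

No strictly dominant strategy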